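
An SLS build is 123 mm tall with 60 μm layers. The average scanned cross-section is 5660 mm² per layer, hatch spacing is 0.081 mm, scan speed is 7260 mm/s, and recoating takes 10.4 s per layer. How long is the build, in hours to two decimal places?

Layers = ⌈123/0.06⌉ = 2050.
Hatch length per layer = 5660 / 0.081 = 69876.5 mm.
Per-layer scan time: 69876.5 / 7260 → 9.6249 s.
Per-layer time = 9.6249 + 10.4, so 20.0249 s.
Build time = 2050 × 20.0249 = 41051.045 s = 11.40 hours.

11.40 hours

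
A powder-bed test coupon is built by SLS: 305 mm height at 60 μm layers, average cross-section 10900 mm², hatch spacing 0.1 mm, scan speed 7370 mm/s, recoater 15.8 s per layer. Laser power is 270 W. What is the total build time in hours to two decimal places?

Layer count = ceil(305 / 0.06) = 5084.
Hatch length per layer = 10900 / 0.1, so 109000 mm.
Scan time per layer = 109000 / 7370, so 14.7897 s.
Layer cycle = 14.7897 + 15.8, so 30.5897 s.
Build time = 5084 × 30.5897 = 155518.0348 s = 43.20 hours.

43.20 hours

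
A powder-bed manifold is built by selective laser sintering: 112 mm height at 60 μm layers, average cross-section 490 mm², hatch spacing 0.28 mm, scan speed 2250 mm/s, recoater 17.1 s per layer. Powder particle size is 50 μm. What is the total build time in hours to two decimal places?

Layers = ⌈112/0.06⌉ = 1867.
Per-layer scan distance: 490 / 0.28 → 1750 mm.
Per-layer scan time = 1750 / 2250 = 0.7778 s.
Layer cycle = 0.7778 + 17.1 = 17.8778 s.
Total: 1867 × 17.8778 s = 33377.8526 s → 9.27 hours.

9.27 hours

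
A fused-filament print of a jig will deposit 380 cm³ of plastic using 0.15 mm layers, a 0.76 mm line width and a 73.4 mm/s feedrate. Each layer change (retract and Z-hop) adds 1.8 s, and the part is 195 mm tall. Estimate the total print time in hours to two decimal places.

Line area = 0.15 × 0.76, so 0.114 mm².
Path length: 380000 mm³ / 0.114 mm² → 3333333.3 mm.
Print-move time = 3333333.3 / 73.4 = 45413.3 s.
Layer count = ceil(195 / 0.15) = 1300.
Z-hop total = 1300 × 1.8 = 2340 s.
Total = 45413.3 + 2340 = 47753.3 s = 13.26 hours.

13.26 hours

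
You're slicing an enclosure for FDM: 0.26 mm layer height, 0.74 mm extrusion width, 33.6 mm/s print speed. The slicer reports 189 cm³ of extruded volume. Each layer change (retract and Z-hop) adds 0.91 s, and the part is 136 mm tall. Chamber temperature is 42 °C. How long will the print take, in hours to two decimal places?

8.25 hours

Line area = 0.26 × 0.74 = 0.1924 mm².
Total extruded path = 189000/0.1924 = 982328.5 mm.
Extrusion time = 982328.5 / 33.6 = 29236 s.
Layer count = ceil(136 / 0.26) = 524.
Z-hop total: 524 × 0.91 → 476.84 s.
Total = 29236 + 476.84 = 29712.84 s = 8.25 hours.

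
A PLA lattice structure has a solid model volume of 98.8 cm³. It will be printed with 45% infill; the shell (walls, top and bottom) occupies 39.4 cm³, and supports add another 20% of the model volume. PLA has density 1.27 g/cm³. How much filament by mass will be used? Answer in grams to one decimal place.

Interior volume = 98.8 − 39.4 = 59.4 cm³.
Infill deposited = 0.45 × 59.4 = 26.73 cm³.
Support: 0.20 × 98.8 → 19.76 cm³.
Total printed volume = 39.4 + 26.73 + 19.76 = 85.89 cm³.
Mass = 85.89 × 1.27 = 109.0803 g.

109.1 g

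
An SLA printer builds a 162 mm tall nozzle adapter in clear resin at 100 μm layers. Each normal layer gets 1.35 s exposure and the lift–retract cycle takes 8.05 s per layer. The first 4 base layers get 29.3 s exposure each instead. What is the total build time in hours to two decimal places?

Number of layers: 162 / 0.1 → 1620 (rounded up).
Base layers = 4 × (29.3 + 8.05), so 149.4 s.
Regular layers = 1616 × (1.35 + 8.05), so 15190.4 s.
Total = 149.4 + 15190.4 = 15339.8 s = 4.26 hours.

4.26 hours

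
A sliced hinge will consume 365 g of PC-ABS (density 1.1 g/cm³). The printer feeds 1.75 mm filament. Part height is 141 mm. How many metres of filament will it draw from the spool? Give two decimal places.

Volume = 365 g / 1.1 g·cm⁻³ = 331.8182 cm³ = 331818.2 mm³.
A = π r² = π × 0.875² = 2.4053 mm².
Length = 331818.2 / 2.4053 = 137952.94 mm = 137.95 m.

137.95 m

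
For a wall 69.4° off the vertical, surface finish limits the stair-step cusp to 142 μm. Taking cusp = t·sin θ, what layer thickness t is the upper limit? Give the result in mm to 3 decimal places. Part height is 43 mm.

0.152 mm

t = h_c / sin θ = 0.142 / 0.9361 = 0.152 mm.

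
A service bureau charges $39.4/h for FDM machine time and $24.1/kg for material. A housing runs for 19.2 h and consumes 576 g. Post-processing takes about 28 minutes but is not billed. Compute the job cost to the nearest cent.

Machine-time cost = 39.4 × 19.2, so $756.48.
Feedstock cost = 24.1 × 576/1000, so $13.8816.
Total = 756.48 + 13.8816 = 770.3616 ≈ $770.36.

$770.36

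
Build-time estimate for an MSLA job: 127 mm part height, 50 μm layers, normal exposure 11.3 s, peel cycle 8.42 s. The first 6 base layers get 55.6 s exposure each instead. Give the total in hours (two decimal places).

13.99 hours

Number of layers: 127 / 0.05 → 2540 (rounded up).
Burn-in layers = 6 × (55.6 + 8.42), so 384.12 s.
Normal layers = 2534 × (11.3 + 8.42), so 49970.48 s.
Sum: 384.12 + 49970.48 = 50354.6 s → 13.99 hours.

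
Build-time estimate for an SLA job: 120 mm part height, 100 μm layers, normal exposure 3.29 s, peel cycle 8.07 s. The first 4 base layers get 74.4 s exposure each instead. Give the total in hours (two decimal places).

3.87 hours

Number of layers: 120 / 0.1 → 1200 (rounded up).
Bottom layers = 4 × (74.4 + 8.07), so 329.88 s.
Regular layers = 1196 × (3.29 + 8.07), so 13586.56 s.
Total = 329.88 + 13586.56 = 13916.44 s = 3.87 hours.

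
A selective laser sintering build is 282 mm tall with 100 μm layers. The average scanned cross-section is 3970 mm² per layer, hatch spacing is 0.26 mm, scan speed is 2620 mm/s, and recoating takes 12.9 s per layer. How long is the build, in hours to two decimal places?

Layers = ⌈282/0.1⌉ = 2820.
Per-layer scan distance = 3970 / 0.26, so 15269.2 mm.
Laser time per layer = 15269.2 / 2620, so 5.8279 s.
Layer cycle: 5.8279 + 12.9 → 18.7279 s.
Total: 2820 × 18.7279 s = 52812.678 s → 14.67 hours.

14.67 hours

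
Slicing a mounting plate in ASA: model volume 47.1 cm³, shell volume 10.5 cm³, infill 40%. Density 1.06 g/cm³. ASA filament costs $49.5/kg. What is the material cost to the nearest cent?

Interior volume = 47.1 − 10.5 = 36.6 cm³.
Infill volume: 0.40 × 36.6 → 14.64 cm³.
Total printed volume = 10.5 + 14.64 = 25.14 cm³.
Mass = 25.14 × 1.06, so 26.6484 g.
At $49.5/kg: 26.6484/1000 × 49.5 = $1.32.

$1.32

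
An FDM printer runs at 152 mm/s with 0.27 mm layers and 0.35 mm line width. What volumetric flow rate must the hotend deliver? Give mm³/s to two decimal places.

A: 0.27 × 0.35 → 0.0945 mm².
Volumetric flow = 152 × 0.0945 = 14.36 mm³/s.

14.36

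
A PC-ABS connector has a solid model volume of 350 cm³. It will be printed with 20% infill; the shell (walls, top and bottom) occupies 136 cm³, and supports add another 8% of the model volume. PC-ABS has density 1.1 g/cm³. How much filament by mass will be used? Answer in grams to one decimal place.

227.5 g

Volume inside the shell = 350 − 136, so 214 cm³.
Deposited infill = 0.20 × 214 = 42.8 cm³.
Support = 0.08 × 350, so 28 cm³.
Deposited volume = 136 + 42.8 + 28 = 206.8 cm³.
Mass = 206.8 × 1.1, so 227.48 g.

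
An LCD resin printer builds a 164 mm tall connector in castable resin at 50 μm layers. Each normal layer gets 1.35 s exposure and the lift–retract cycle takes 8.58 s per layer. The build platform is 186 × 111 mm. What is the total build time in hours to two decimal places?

9.05 hours

Layers = ⌈164/0.05⌉ = 3280.
Cycle time = 1.35 + 8.58 = 9.93 s.
Build time: 3280 × 9.93 s = 32570.4 s, i.e. 9.05 hours.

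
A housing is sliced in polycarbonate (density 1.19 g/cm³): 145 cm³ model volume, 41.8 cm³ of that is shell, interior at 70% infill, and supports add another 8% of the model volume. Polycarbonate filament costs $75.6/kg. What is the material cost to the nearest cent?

$11.30

Interior volume = 145 − 41.8 = 103.2 cm³.
Infill deposited = 0.70 × 103.2 = 72.24 cm³.
Support: 0.08 × 145 → 11.6 cm³.
Deposited volume = 41.8 + 72.24 + 11.6 = 125.64 cm³.
Mass = 125.64 × 1.19 = 149.5116 g.
Cost = 149.5116 g / 1000 × $75.6/kg = $11.30.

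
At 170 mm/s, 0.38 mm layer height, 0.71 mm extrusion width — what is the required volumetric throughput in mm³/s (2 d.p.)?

45.87

Extrusion cross-section: 0.38 × 0.71 → 0.2698 mm².
Q = v·A = 170 × 0.2698 = 45.87 mm³/s.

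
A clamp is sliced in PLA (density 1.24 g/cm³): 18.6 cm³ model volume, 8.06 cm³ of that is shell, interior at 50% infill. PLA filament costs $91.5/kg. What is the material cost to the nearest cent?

$1.51

Volume inside the shell: 18.6 − 8.06 → 10.54 cm³.
Infill volume = 0.50 × 10.54, so 5.27 cm³.
Deposited volume: 8.06 + 5.27 → 13.33 cm³.
Mass = 13.33 × 1.24, so 16.5292 g.
Cost = 16.5292 g / 1000 × $91.5/kg = $1.51.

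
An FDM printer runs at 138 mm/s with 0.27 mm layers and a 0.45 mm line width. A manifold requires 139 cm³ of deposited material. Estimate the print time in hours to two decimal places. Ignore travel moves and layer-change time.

2.30 hours

Bead cross-section: 0.27 × 0.45 → 0.1215 mm².
Total extruded path = 139000/0.1215 = 1144032.9 mm.
Extrusion time = 1144032.9 / 138 = 8290.1 s.
Converting: 8290.1 s = 2.30 hours.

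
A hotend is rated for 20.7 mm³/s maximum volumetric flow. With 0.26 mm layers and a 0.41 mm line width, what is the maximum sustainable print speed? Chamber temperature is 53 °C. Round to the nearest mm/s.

Extrusion cross-section: 0.26 × 0.41 → 0.1066 mm².
Max speed = 20.7 / 0.1066 = 194.18 ≈ 194 mm/s.

194 mm/s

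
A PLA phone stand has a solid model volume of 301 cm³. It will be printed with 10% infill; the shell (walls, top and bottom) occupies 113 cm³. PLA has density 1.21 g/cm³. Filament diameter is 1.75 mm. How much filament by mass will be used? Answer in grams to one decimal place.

Volume inside the shell: 301 − 113 → 188 cm³.
Infill volume: 0.10 × 188 → 18.8 cm³.
Total printed volume = 113 + 18.8 = 131.8 cm³.
Mass = 131.8 × 1.21, so 159.478 g.

159.5 g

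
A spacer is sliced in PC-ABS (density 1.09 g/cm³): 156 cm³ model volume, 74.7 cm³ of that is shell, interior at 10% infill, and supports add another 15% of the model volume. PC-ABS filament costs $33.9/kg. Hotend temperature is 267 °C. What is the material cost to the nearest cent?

$3.93

Volume inside the shell: 156 − 74.7 → 81.3 cm³.
Infill deposited: 0.10 × 81.3 → 8.13 cm³.
Support = 0.15 × 156 = 23.4 cm³.
Total extruded = 74.7 + 8.13 + 23.4, so 106.23 cm³.
Mass = 106.23 × 1.09 = 115.7907 g.
Cost = 115.7907 g / 1000 × $33.9/kg = $3.93.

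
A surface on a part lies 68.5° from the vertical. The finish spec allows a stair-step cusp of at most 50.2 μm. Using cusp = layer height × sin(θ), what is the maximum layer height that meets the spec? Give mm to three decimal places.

0.054 mm

t = h_c / sin θ = 0.0502 / 0.9304 = 0.054 mm.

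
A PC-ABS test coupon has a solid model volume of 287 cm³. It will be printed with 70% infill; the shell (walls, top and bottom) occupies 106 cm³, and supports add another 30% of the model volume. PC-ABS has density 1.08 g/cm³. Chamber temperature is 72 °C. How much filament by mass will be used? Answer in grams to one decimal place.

Volume inside the shell = 287 − 106 = 181 cm³.
Deposited infill: 0.70 × 181 → 126.7 cm³.
Support: 0.30 × 287 → 86.1 cm³.
Deposited volume = 106 + 126.7 + 86.1 = 318.8 cm³.
Mass = 318.8 × 1.08 = 344.304 g.

344.3 g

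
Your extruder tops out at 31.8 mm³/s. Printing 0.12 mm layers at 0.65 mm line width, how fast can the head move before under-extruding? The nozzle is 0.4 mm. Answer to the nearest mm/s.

Extrusion cross-section: 0.12 × 0.65 → 0.078 mm².
v_max = Q/A = 31.8/0.078 = 407.69 mm/s → 408 mm/s.

408 mm/s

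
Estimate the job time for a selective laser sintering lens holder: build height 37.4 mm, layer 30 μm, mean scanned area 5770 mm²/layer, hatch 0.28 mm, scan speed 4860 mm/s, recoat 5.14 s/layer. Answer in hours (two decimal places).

Layer count = ceil(37.4 / 0.03) = 1247.
Hatch length per layer = 5770 / 0.28 = 20607.1 mm.
Per-layer scan time: 20607.1 / 4860 → 4.2401 s.
Per-layer time = 4.2401 + 5.14, so 9.3801 s.
Build time = 1247 × 9.3801 = 11696.9847 s = 3.25 hours.

3.25 hours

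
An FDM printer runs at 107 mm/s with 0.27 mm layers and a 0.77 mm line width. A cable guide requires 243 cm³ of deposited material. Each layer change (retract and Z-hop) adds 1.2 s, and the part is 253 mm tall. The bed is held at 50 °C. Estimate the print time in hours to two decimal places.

Extrusion cross-section = 0.27 × 0.77 = 0.2079 mm².
Toolpath length = 243 cm³ / 0.2079 mm² = 243000 / 0.2079 = 1168831.2 mm.
Time extruding = 1168831.2 / 107, so 10923.7 s.
Layer count = ceil(253 / 0.27) = 938.
Layer-change overhead = 938 × 1.2, so 1125.6 s.
Altogether 10923.7 + 1125.6 = 12049.3 s, i.e. 3.35 hours.

3.35 hours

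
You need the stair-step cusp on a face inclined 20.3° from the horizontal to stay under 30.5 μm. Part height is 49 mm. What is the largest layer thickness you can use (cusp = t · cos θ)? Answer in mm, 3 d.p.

Layer height = cusp / cos(20.3°) = 0.0305 / 0.9379 = 0.033 mm.

0.033 mm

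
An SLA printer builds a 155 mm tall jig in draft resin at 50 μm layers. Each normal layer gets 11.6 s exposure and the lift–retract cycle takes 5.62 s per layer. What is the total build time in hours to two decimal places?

Number of layers: 155 / 0.05 → 3100 (rounded up).
Per-layer time = 11.6 + 5.62, so 17.22 s.
Build time: 3100 × 17.22 s = 53382 s, i.e. 14.83 hours.

14.83 hours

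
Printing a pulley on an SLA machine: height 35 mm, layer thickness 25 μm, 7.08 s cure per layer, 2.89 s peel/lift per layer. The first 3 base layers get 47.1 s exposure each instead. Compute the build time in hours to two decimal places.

Number of layers: 35 / 0.025 → 1400 (rounded up).
Bottom layers = 3 × (47.1 + 2.89), so 149.97 s.
Remaining layers: 1397 × (7.08 + 2.89) → 13928.09 s.
Sum: 149.97 + 13928.09 = 14078.06 s → 3.91 hours.

3.91 hours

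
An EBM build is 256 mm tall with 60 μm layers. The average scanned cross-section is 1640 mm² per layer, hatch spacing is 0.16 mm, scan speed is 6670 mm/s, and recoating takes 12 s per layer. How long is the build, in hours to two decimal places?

Layer count = ceil(256 / 0.06) = 4267.
Scan path per layer = 1640 / 0.16 = 10250 mm.
Scan time per layer = 10250 / 6670, so 1.5367 s.
Time per layer: 1.5367 + 12 → 13.5367 s.
Total: 4267 × 13.5367 s = 57761.0989 s → 16.04 hours.

16.04 hours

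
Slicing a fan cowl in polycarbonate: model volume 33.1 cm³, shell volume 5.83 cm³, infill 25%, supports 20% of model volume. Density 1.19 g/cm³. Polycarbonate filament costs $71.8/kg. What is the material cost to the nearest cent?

Infill region: 33.1 − 5.83 → 27.27 cm³.
Infill volume = 0.25 × 27.27 = 6.8175 cm³.
Support = 0.20 × 33.1, so 6.62 cm³.
Total extruded = 5.83 + 6.8175 + 6.62, so 19.2675 cm³.
Mass: 19.2675 × 1.19 → 22.928325 g.
At $71.8/kg: 22.928325/1000 × 71.8 = $1.65.

$1.65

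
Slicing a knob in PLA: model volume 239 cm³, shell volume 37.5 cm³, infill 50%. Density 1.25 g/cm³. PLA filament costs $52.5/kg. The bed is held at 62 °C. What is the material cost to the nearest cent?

Interior volume = 239 − 37.5 = 201.5 cm³.
Infill deposited: 0.50 × 201.5 → 100.75 cm³.
Total extruded: 37.5 + 100.75 → 138.25 cm³.
Mass = 138.25 × 1.25, so 172.8125 g.
At $52.5/kg: 172.8125/1000 × 52.5 = $9.07.

$9.07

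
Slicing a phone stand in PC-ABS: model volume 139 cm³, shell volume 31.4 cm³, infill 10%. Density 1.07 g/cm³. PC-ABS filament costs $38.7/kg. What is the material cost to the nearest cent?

Volume inside the shell: 139 − 31.4 → 107.6 cm³.
Infill volume: 0.10 × 107.6 → 10.76 cm³.
Deposited volume: 31.4 + 10.76 → 42.16 cm³.
Mass: 42.16 × 1.07 → 45.1112 g.
Cost = 45.1112 g / 1000 × $38.7/kg = $1.75.

$1.75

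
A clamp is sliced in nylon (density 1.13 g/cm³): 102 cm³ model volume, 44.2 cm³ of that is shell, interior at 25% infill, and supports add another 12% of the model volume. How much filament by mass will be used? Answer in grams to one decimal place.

80.1 g

Infill region = 102 − 44.2 = 57.8 cm³.
Deposited infill = 0.25 × 57.8, so 14.45 cm³.
Support = 0.12 × 102, so 12.24 cm³.
Total extruded = 44.2 + 14.45 + 12.24 = 70.89 cm³.
Mass: 70.89 × 1.13 → 80.1057 g.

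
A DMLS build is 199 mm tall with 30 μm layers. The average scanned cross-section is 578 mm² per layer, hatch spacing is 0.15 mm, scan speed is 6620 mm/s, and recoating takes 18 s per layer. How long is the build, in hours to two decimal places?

Layers = ⌈199/0.03⌉ = 6634.
Scan path per layer = 578 / 0.15, so 3853.3 mm.
Laser time per layer: 3853.3 / 6620 → 0.5821 s.
Time per layer = 0.5821 + 18, so 18.5821 s.
Total: 6634 × 18.5821 s = 123273.6514 s → 34.24 hours.

34.24 hours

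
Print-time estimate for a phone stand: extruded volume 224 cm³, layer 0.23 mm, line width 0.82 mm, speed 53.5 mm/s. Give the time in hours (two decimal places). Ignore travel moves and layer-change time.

Line area: 0.23 × 0.82 → 0.1886 mm².
Toolpath length = 224 cm³ / 0.1886 mm² = 224000 / 0.1886 = 1187698.8 mm.
Print-move time = 1187698.8 / 53.5 = 22200 s.
That's 22200 s → 6.17 hours.

6.17 hours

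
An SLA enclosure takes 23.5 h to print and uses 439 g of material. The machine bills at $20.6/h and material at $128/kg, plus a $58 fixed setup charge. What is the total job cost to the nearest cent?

$598.29

Time charge: 20.6 × 23.5 → $484.10.
Material charge = 128 × 439/1000, so $56.192.
Total = 484.10 + 56.192 + 58 = 598.292 ≈ $598.29.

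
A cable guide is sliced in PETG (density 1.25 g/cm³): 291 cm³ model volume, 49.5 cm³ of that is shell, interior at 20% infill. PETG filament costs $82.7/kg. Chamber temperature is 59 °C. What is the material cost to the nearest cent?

$10.11

Interior volume = 291 − 49.5 = 241.5 cm³.
Deposited infill = 0.20 × 241.5, so 48.3 cm³.
Total printed volume = 49.5 + 48.3, so 97.8 cm³.
Mass = 97.8 × 1.25, so 122.25 g.
Cost = 122.25 g / 1000 × $82.7/kg = $10.11.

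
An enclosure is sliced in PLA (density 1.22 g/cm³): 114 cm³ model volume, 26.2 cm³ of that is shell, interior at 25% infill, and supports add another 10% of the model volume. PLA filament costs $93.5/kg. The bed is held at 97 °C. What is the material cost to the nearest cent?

$6.79

Infill region = 114 − 26.2, so 87.8 cm³.
Infill volume = 0.25 × 87.8 = 21.95 cm³.
Support: 0.10 × 114 → 11.4 cm³.
Total printed volume: 26.2 + 21.95 + 11.4 → 59.55 cm³.
Mass = 59.55 × 1.22 = 72.651 g.
At $93.5/kg: 72.651/1000 × 93.5 = $6.79.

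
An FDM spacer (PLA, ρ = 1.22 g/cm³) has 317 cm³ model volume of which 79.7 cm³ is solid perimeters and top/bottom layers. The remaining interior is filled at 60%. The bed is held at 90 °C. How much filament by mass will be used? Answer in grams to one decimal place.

Interior volume = 317 − 79.7, so 237.3 cm³.
Infill deposited = 0.60 × 237.3 = 142.38 cm³.
Total printed volume = 79.7 + 142.38, so 222.08 cm³.
Mass = 222.08 × 1.22 = 270.9376 g.

270.9 g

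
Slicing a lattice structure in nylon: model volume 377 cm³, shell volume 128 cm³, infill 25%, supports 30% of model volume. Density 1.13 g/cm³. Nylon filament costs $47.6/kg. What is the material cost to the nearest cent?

Interior volume: 377 − 128 → 249 cm³.
Infill volume = 0.25 × 249, so 62.25 cm³.
Support: 0.30 × 377 → 113.1 cm³.
Total extruded = 128 + 62.25 + 113.1 = 303.35 cm³.
Mass: 303.35 × 1.13 → 342.7855 g.
Cost = 342.7855 g / 1000 × $47.6/kg = $16.32.

$16.32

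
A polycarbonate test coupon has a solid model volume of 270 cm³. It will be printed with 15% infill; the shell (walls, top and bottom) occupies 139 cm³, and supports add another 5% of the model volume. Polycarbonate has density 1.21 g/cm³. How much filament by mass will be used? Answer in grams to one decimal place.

Interior volume = 270 − 139, so 131 cm³.
Infill deposited: 0.15 × 131 → 19.65 cm³.
Support: 0.05 × 270 → 13.5 cm³.
Total extruded = 139 + 19.65 + 13.5, so 172.15 cm³.
Mass: 172.15 × 1.21 → 208.3015 g.

208.3 g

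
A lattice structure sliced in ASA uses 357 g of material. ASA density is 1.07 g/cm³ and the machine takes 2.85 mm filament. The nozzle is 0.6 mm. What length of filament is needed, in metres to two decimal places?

52.30 m

Extruded volume: 357/1.07 = 333.6449 cm³ (333644.9 mm³).
Filament cross-section = π × (2.85/2)² = 6.3794 mm².
Length = 333644.9 / 6.3794 = 52300.36 mm = 52.30 m.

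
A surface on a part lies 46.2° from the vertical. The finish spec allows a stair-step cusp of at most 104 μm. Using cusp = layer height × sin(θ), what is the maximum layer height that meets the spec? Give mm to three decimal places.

0.144 mm

sin(46.2°) = 0.7218; t_max = 0.104/0.7218 = 0.144 mm.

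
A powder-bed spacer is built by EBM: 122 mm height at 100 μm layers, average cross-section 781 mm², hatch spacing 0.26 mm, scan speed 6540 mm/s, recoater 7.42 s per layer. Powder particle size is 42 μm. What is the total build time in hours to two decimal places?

Layers = ⌈122/0.1⌉ = 1220.
Scan path per layer = 781 / 0.26, so 3003.8 mm.
Beam time per layer = 3003.8 / 6540, so 0.4593 s.
Layer cycle: 0.4593 + 7.42 → 7.8793 s.
Total: 1220 × 7.8793 s = 9612.746 s → 2.67 hours.

2.67 hours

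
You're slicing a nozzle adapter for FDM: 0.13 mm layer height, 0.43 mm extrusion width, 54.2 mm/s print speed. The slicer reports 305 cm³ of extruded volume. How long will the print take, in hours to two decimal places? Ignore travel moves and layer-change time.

27.96 hours

Extrusion cross-section = 0.13 × 0.43 = 0.0559 mm².
Toolpath length = 305 cm³ / 0.0559 mm² = 305000 / 0.0559 = 5456171.7 mm.
Extrusion time = 5456171.7 / 54.2 = 100667.4 s.
That's 100667.4 s → 27.96 hours.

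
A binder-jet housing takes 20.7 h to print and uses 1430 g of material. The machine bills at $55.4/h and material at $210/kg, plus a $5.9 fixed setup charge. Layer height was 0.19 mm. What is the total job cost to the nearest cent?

$1452.98

Time charge: 55.4 × 20.7 → $1146.78.
Material cost = 210 × 1430/1000, so $300.30.
Total = 1146.78 + 300.30 + 5.9 = $1452.98.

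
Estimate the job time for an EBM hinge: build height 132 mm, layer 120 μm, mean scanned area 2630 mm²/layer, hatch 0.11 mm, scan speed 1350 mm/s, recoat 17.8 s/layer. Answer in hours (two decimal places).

10.85 hours

Layer count = ceil(132 / 0.12) = 1100.
Scan path per layer: 2630 / 0.11 → 23909.1 mm.
Beam time per layer = 23909.1 / 1350 = 17.7104 s.
Time per layer = 17.7104 + 17.8 = 35.5104 s.
Total: 1100 × 35.5104 s = 39061.44 s → 10.85 hours.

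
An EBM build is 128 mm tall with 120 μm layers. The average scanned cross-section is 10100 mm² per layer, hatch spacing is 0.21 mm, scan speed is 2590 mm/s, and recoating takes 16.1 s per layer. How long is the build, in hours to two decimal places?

Layer count = ceil(128 / 0.12) = 1067.
Hatch length per layer: 10100 / 0.21 → 48095.2 mm.
Per-layer scan time: 48095.2 / 2590 → 18.5696 s.
Per-layer time = 18.5696 + 16.1 = 34.6696 s.
Total: 1067 × 34.6696 s = 36992.4632 s → 10.28 hours.

10.28 hours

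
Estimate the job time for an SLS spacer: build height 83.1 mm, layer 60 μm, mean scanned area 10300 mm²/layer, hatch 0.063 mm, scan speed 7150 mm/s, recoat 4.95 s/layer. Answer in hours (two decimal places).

Layers = ⌈83.1/0.06⌉ = 1385.
Per-layer scan distance = 10300 / 0.063 = 163492.1 mm.
Per-layer scan time: 163492.1 / 7150 → 22.866 s.
Per-layer time: 22.866 + 4.95 → 27.816 s.
Total: 1385 × 27.816 s = 38525.16 s → 10.70 hours.

10.70 hours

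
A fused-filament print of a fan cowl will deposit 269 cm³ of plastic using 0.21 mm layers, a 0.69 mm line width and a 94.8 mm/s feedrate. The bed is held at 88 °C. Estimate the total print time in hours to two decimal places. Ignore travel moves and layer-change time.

Bead cross-section: 0.21 × 0.69 → 0.1449 mm².
Total extruded path = 269000/0.1449 = 1856452.7 mm.
Print-move time = 1856452.7 / 94.8, so 19582.8 s.
That's 19582.8 s → 5.44 hours.

5.44 hours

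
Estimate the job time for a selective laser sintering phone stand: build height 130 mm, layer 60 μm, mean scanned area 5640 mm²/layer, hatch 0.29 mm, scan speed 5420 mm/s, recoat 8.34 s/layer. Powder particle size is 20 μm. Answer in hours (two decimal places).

Layers = ⌈130/0.06⌉ = 2167.
Hatch length per layer: 5640 / 0.29 → 19448.3 mm.
Laser time per layer: 19448.3 / 5420 → 3.5882 s.
Per-layer time: 3.5882 + 8.34 → 11.9282 s.
Total: 2167 × 11.9282 s = 25848.4094 s → 7.18 hours.

7.18 hours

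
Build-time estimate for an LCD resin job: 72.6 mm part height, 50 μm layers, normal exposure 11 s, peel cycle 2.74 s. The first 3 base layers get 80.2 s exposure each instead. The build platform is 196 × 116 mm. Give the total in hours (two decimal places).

5.60 hours

Layers = ⌈72.6/0.05⌉ = 1452.
Burn-in layers: 3 × (80.2 + 2.74) → 248.82 s.
Normal layers: 1449 × (11 + 2.74) → 19909.26 s.
Sum: 248.82 + 19909.26 = 20158.08 s → 5.60 hours.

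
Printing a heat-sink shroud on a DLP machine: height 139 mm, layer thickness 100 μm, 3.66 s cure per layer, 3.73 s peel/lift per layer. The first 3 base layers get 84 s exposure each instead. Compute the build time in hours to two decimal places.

Number of layers: 139 / 0.1 → 1390 (rounded up).
Bottom layers = 3 × (84 + 3.73) = 263.19 s.
Regular layers = 1387 × (3.66 + 3.73), so 10249.93 s.
Sum: 263.19 + 10249.93 = 10513.12 s → 2.92 hours.

2.92 hours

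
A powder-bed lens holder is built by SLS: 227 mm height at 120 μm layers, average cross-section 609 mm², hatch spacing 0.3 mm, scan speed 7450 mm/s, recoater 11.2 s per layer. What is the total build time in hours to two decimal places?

6.03 hours

Layers = ⌈227/0.12⌉ = 1892.
Scan path per layer: 609 / 0.3 → 2030 mm.
Per-layer scan time: 2030 / 7450 → 0.2725 s.
Time per layer = 0.2725 + 11.2, so 11.4725 s.
Build time = 1892 × 11.4725 = 21705.97 s = 6.03 hours.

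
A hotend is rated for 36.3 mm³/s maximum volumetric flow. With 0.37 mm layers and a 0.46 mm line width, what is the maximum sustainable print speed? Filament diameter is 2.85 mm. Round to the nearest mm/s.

213 mm/s

A: 0.37 × 0.46 → 0.1702 mm².
Max speed = 36.3 / 0.1702 = 213.28 ≈ 213 mm/s.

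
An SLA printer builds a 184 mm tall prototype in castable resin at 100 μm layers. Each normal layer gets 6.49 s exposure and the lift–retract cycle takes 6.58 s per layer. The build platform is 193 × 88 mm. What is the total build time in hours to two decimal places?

6.68 hours

Layer count = ceil(184 / 0.1) = 1840.
Each layer takes = 6.49 + 6.58, so 13.07 s.
Build time: 1840 × 13.07 s = 24048.8 s, i.e. 6.68 hours.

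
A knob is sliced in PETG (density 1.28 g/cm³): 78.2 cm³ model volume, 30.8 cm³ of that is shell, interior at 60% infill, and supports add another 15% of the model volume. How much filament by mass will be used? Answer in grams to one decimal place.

Infill region = 78.2 − 30.8 = 47.4 cm³.
Infill volume: 0.60 × 47.4 → 28.44 cm³.
Support: 0.15 × 78.2 → 11.73 cm³.
Deposited volume: 30.8 + 28.44 + 11.73 → 70.97 cm³.
Mass: 70.97 × 1.28 → 90.8416 g.

90.8 g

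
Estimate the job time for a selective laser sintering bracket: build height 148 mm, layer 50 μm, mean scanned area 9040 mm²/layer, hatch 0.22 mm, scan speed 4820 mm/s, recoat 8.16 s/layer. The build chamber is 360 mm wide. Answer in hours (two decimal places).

13.72 hours

Layer count = ceil(148 / 0.05) = 2960.
Scan path per layer = 9040 / 0.22 = 41090.9 mm.
Per-layer scan time = 41090.9 / 4820, so 8.5251 s.
Layer cycle = 8.5251 + 8.16 = 16.6851 s.
2960 layers × 16.6851 s/layer = 49387.896 s, i.e. 13.72 hours.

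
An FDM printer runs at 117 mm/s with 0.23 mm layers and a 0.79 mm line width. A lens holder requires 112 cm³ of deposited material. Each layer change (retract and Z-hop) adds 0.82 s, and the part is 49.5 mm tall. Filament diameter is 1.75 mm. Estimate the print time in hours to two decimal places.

1.51 hours

Extrusion cross-section: 0.23 × 0.79 → 0.1817 mm².
Path length: 112000 mm³ / 0.1817 mm² → 616400.7 mm.
Print-move time = 616400.7 / 117, so 5268.4 s.
Layers = ⌈49.5/0.23⌉ = 216.
Z-hop total = 216 × 0.82, so 177.12 s.
Altogether 5268.4 + 177.12 = 5445.52 s, i.e. 1.51 hours.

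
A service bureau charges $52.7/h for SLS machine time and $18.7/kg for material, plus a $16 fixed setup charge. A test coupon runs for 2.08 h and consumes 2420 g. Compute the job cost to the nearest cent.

Machine-time cost: 52.7 × 2.08 → $109.616.
Material cost = 18.7 × 2420/1000 = $45.254.
Total = 109.616 + 45.254 + 16 = $170.87.

$170.87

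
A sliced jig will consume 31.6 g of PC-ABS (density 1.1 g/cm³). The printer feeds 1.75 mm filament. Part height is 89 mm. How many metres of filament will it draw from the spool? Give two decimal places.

11.94 m

Volume = 31.6 g / 1.1 g·cm⁻³ = 28.7273 cm³ = 28727.3 mm³.
Cross-section of 1.75 mm filament: π·(1.75/2)² = 2.4053 mm².
L = V/A = 28727.3/2.4053 = 11943.33 mm → 11.94 m.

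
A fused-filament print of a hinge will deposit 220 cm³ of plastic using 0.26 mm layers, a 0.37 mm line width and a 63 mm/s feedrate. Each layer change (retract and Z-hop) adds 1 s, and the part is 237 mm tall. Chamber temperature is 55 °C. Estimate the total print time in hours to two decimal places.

10.34 hours

Bead cross-section: 0.26 × 0.37 → 0.0962 mm².
Total extruded path = 220000/0.0962 = 2286902.3 mm.
Print-move time = 2286902.3 / 63 = 36300 s.
Number of layers: 237 / 0.26 → 912 (rounded up).
Layer-change overhead = 912 × 1 = 912 s.
Altogether 36300 + 912 = 37212 s, i.e. 10.34 hours.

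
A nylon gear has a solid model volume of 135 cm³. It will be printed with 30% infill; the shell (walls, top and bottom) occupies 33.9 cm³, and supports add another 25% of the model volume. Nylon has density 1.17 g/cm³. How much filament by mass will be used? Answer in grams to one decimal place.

114.6 g

Volume inside the shell = 135 − 33.9 = 101.1 cm³.
Infill deposited: 0.30 × 101.1 → 30.33 cm³.
Support = 0.25 × 135 = 33.75 cm³.
Total printed volume = 33.9 + 30.33 + 33.75 = 97.98 cm³.
Mass = 97.98 × 1.17, so 114.6366 g.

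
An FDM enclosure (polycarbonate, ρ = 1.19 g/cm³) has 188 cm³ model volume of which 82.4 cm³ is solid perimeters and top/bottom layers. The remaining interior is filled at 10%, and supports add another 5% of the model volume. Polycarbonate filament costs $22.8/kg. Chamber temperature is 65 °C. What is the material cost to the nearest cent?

Infill region: 188 − 82.4 → 105.6 cm³.
Infill deposited = 0.10 × 105.6 = 10.56 cm³.
Support = 0.05 × 188, so 9.4 cm³.
Total printed volume = 82.4 + 10.56 + 9.4 = 102.36 cm³.
Mass: 102.36 × 1.19 → 121.8084 g.
At $22.8/kg: 121.8084/1000 × 22.8 = $2.78.

$2.78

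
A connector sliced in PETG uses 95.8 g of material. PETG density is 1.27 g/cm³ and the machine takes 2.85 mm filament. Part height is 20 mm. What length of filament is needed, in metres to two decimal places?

11.82 m

Extruded volume: 95.8/1.27 = 75.4331 cm³ (75433.1 mm³).
Cross-section of 2.85 mm filament: π·(2.85/2)² = 6.3794 mm².
L = V/A = 75433.1/6.3794 = 11824.48 mm → 11.82 m.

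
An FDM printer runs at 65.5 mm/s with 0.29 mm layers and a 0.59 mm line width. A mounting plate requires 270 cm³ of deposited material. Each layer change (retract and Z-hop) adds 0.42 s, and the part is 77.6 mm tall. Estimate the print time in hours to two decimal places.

6.72 hours

Bead cross-section = 0.29 × 0.59, so 0.1711 mm².
Toolpath length = 270 cm³ / 0.1711 mm² = 270000 / 0.1711 = 1578024.5 mm.
Extrusion time: 1578024.5 / 65.5 → 24092 s.
Layer count = ceil(77.6 / 0.29) = 268.
Layer-change overhead = 268 × 0.42 = 112.56 s.
Total = 24092 + 112.56 = 24204.56 s = 6.72 hours.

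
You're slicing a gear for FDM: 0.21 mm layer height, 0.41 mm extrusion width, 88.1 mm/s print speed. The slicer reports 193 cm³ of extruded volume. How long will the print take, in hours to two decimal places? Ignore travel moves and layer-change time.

7.07 hours

Extrusion cross-section = 0.21 × 0.41 = 0.0861 mm².
Total extruded path = 193000/0.0861 = 2241579.6 mm.
Time extruding: 2241579.6 / 88.1 → 25443.6 s.
25443.6 s = 7.07 hours.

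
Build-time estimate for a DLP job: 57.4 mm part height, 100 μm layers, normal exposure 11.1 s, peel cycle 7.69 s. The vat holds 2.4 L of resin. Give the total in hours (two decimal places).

Layer count = ceil(57.4 / 0.1) = 574.
Cycle time = 11.1 + 7.69 = 18.79 s.
Build time: 574 × 18.79 s = 10785.46 s, i.e. 3.00 hours.

3.00 hours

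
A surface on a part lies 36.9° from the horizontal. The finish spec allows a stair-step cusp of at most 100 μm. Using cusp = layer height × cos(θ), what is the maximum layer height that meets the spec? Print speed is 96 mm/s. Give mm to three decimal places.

Layer height = cusp / cos(36.9°) = 0.1 / 0.7997 = 0.125 mm.

0.125 mm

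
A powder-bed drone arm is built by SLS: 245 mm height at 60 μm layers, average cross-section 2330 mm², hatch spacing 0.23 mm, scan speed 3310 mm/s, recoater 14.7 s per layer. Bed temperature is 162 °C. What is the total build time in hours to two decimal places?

20.15 hours

Number of layers: 245 / 0.06 → 4084 (rounded up).
Per-layer scan distance = 2330 / 0.23, so 10130.4 mm.
Per-layer scan time = 10130.4 / 3310, so 3.0605 s.
Layer cycle = 3.0605 + 14.7, so 17.7605 s.
Total: 4084 × 17.7605 s = 72533.882 s → 20.15 hours.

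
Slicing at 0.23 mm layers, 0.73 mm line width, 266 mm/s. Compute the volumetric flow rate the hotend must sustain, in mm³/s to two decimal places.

44.66

A = 0.23 × 0.73, so 0.1679 mm².
Volumetric flow = 266 × 0.1679 = 44.66 mm³/s.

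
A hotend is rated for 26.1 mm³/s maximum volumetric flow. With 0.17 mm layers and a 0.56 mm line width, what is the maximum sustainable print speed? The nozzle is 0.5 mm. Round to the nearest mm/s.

274 mm/s

Bead cross-section = 0.17 × 0.56, so 0.0952 mm².
Max speed = 26.1 / 0.0952 = 274.16 ≈ 274 mm/s.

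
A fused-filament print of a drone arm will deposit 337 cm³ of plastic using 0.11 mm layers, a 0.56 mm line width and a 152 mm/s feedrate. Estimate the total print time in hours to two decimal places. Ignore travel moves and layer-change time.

10.00 hours

Extrusion cross-section: 0.11 × 0.56 → 0.0616 mm².
Total extruded path = 337000/0.0616 = 5470779.2 mm.
Print-move time: 5470779.2 / 152 → 35992 s.
Converting: 35992 s = 10.00 hours.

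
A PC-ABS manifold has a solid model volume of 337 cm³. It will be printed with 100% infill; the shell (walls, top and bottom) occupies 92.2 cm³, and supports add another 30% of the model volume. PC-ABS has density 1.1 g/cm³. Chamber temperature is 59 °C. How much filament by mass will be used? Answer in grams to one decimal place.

481.9 g

Volume inside the shell: 337 − 92.2 → 244.8 cm³.
Infill deposited = 1.00 × 244.8 = 244.8 cm³.
Support = 0.30 × 337 = 101.1 cm³.
Deposited volume = 92.2 + 244.8 + 101.1, so 438.1 cm³.
Mass: 438.1 × 1.1 → 481.91 g.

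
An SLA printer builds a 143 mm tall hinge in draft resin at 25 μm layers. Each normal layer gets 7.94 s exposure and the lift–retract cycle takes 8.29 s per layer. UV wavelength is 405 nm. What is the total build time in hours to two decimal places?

25.79 hours

Layer count = ceil(143 / 0.025) = 5720.
Cycle time = 7.94 + 8.29 = 16.23 s.
Build time: 5720 × 16.23 s = 92835.6 s, i.e. 25.79 hours.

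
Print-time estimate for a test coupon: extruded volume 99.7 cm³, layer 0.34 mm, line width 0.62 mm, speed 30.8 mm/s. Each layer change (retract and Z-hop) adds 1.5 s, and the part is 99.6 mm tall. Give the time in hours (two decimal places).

Bead cross-section: 0.34 × 0.62 → 0.2108 mm².
Path length: 99700 mm³ / 0.2108 mm² → 472960.2 mm.
Extrusion time = 472960.2 / 30.8, so 15355.9 s.
Number of layers: 99.6 / 0.34 → 293 (rounded up).
Z-hop total = 293 × 1.5, so 439.5 s.
Total = 15355.9 + 439.5 = 15795.4 s = 4.39 hours.

4.39 hours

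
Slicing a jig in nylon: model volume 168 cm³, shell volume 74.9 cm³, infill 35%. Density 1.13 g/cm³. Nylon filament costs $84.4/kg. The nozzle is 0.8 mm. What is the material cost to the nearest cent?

$10.25

Volume inside the shell: 168 − 74.9 → 93.1 cm³.
Deposited infill = 0.35 × 93.1 = 32.585 cm³.
Total extruded: 74.9 + 32.585 → 107.485 cm³.
Mass = 107.485 × 1.13 = 121.45805 g.
Cost = 121.45805 g / 1000 × $84.4/kg = $10.25.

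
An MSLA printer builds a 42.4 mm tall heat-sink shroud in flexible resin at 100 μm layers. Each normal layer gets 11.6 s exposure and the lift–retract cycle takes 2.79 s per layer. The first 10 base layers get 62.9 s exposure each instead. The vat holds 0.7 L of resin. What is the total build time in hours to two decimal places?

1.84 hours

Layers = ⌈42.4/0.1⌉ = 424.
Bottom layers: 10 × (62.9 + 2.79) → 656.9 s.
Regular layers: 414 × (11.6 + 2.79) → 5957.46 s.
Sum: 656.9 + 5957.46 = 6614.36 s → 1.84 hours.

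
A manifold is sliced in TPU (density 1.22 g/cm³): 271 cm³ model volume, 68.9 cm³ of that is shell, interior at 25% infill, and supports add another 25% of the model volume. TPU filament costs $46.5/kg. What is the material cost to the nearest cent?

$10.62

Volume inside the shell: 271 − 68.9 → 202.1 cm³.
Infill volume = 0.25 × 202.1 = 50.525 cm³.
Support: 0.25 × 271 → 67.75 cm³.
Total printed volume = 68.9 + 50.525 + 67.75 = 187.175 cm³.
Mass = 187.175 × 1.22, so 228.3535 g.
At $46.5/kg: 228.3535/1000 × 46.5 = $10.62.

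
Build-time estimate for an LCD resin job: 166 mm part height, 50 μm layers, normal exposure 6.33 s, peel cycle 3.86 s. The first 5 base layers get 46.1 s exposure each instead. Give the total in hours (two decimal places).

Number of layers: 166 / 0.05 → 3320 (rounded up).
Base layers = 5 × (46.1 + 3.86) = 249.8 s.
Remaining layers = 3315 × (6.33 + 3.86) = 33779.85 s.
Total = 249.8 + 33779.85 = 34029.65 s = 9.45 hours.

9.45 hours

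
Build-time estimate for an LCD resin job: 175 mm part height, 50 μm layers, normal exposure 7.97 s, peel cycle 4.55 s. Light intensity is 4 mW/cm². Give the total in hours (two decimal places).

Layer count = ceil(175 / 0.05) = 3500.
Each layer takes = 7.97 + 4.55, so 12.52 s.
Total = 3500 × 12.52 = 43820 s = 12.17 hours.

12.17 hours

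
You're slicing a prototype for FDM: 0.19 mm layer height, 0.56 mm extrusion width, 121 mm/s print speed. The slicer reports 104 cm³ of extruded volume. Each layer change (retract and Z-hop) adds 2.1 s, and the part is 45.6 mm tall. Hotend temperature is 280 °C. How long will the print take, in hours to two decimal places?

2.38 hours

Bead cross-section: 0.19 × 0.56 → 0.1064 mm².
Total extruded path = 104000/0.1064 = 977443.6 mm.
Time extruding = 977443.6 / 121, so 8078 s.
Layer count = ceil(45.6 / 0.19) = 240.
Z-hop total: 240 × 2.1 → 504 s.
Total = 8078 + 504 = 8582 s = 2.38 hours.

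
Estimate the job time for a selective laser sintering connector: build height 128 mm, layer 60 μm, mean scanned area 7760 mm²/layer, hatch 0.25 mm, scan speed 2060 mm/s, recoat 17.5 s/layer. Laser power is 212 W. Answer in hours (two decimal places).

19.31 hours

Layer count = ceil(128 / 0.06) = 2134.
Hatch length per layer = 7760 / 0.25, so 31040 mm.
Scan time per layer: 31040 / 2060 → 15.068 s.
Per-layer time = 15.068 + 17.5, so 32.568 s.
Build time = 2134 × 32.568 = 69500.112 s = 19.31 hours.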